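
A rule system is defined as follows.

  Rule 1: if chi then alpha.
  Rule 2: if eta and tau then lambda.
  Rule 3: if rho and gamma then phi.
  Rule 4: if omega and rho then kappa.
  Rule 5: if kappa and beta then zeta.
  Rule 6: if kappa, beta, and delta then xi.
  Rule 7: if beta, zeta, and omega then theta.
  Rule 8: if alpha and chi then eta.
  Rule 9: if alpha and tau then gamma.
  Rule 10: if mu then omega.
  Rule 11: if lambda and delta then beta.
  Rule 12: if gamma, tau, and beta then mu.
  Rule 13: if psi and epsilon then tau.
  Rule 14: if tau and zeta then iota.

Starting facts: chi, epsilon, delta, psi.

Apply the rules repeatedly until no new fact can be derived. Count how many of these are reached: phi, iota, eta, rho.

chi holds, so alpha follows (Rule 1).
From alpha and chi, Rule 8 gives eta.
phi would need rho and gamma (Rule 3), but rho is never established.
iota would need tau and zeta (Rule 14), but zeta is never established.
eta: reached.
No rule produces rho, and it is not given.
Reached: eta — 1 of the 4.

1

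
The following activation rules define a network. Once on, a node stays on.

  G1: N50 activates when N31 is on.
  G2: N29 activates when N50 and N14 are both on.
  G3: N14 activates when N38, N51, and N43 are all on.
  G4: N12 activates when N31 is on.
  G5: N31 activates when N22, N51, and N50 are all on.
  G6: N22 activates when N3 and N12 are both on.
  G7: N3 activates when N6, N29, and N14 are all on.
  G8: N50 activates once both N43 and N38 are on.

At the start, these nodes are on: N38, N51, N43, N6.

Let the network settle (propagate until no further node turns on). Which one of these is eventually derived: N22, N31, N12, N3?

N3

N43 and N38 are on, so N50 activates (G8).
N38, N51, and N43 are on, so N14 activates (G3).
N50 and N14 are on, so N29 activates (G2).
G7: N6, N29, and N14 on → N3 on.
N22 would need N3 and N12 (G6), but N12 never turns on. N31 would need N22, N51, and N50 (G5), but N22 never turns on. N12 would need N31 (G4), but N31 never turns on.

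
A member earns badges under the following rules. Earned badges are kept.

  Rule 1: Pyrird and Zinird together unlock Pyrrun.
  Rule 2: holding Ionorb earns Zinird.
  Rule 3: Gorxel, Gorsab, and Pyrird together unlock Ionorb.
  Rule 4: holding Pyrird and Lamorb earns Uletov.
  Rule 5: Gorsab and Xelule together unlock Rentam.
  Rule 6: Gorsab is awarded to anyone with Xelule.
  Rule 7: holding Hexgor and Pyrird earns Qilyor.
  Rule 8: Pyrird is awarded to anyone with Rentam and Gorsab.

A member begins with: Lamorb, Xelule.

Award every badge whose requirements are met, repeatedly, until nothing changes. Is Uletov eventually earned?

With Xelule, Gorsab is earned (Rule 6).
With Gorsab and Xelule, Rentam is earned (Rule 5).
With Rentam and Gorsab, Pyrird is earned (Rule 8).
With Pyrird and Lamorb, Uletov is earned (Rule 4).

Yes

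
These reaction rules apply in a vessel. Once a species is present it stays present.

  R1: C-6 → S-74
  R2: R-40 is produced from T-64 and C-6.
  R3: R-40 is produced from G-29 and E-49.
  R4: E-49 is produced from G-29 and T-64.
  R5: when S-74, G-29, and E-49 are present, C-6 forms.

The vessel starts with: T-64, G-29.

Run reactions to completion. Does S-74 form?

No

S-74 would need C-6 (R1), but C-6 never forms.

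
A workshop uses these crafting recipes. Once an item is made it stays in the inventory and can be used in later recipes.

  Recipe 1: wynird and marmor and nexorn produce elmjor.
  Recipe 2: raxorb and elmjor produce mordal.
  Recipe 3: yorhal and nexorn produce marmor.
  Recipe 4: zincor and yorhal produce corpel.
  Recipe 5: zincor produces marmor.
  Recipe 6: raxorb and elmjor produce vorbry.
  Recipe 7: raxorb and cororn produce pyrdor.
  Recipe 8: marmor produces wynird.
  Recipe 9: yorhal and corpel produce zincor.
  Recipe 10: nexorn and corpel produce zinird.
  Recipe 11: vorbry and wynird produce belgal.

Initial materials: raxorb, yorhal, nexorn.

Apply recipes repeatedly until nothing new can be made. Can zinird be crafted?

No

zinird would need nexorn and corpel (Recipe 10), but corpel is never obtained.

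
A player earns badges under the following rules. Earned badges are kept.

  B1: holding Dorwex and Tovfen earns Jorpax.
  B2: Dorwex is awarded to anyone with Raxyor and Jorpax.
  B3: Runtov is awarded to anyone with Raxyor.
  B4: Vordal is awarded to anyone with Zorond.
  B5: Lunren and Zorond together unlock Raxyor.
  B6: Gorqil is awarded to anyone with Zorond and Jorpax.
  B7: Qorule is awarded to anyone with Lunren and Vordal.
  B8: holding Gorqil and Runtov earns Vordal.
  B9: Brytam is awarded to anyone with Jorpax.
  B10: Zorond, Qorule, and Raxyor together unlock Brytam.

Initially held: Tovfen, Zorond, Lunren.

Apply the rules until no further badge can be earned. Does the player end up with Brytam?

With Lunren and Zorond, Raxyor is earned (B5).
With Zorond, Vordal is earned (B4).
With Lunren and Vordal, Qorule is earned (B7).
With Zorond, Qorule, and Raxyor, Brytam is earned (B10).

Yes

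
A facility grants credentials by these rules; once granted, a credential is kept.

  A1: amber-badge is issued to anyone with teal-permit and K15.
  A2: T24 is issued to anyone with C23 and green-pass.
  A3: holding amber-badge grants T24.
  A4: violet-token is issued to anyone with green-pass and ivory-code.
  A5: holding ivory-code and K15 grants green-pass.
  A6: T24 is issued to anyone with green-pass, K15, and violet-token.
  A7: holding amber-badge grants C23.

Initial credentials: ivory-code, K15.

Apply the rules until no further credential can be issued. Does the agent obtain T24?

Yes

Holding ivory-code and K15 grants green-pass (A5).
Holding green-pass and ivory-code grants violet-token (A4).
Holding green-pass, K15, and violet-token grants T24 (A6).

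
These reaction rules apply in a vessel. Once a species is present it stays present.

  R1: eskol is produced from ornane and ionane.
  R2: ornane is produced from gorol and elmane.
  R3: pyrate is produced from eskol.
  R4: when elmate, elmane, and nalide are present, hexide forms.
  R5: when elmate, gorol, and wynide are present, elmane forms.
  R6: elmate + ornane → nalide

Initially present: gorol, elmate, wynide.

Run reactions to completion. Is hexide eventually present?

Yes

elmate, gorol, and wynide present → elmane forms (R5).
gorol and elmane present → ornane forms (R2).
elmate and ornane present → nalide forms (R6).
elmate, elmane, and nalide present → hexide forms (R4).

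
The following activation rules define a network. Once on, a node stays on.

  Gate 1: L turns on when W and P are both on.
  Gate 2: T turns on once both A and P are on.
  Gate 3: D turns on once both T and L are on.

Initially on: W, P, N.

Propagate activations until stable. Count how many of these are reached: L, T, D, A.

Gate 1: W and P on → L on.
L: reached.
T would need A and P (Gate 2), but A never turns on.
D would need T and L (Gate 3), but T never turns on.
No rule produces A, and it is not given.
Reached: L — 1 of the 4.

1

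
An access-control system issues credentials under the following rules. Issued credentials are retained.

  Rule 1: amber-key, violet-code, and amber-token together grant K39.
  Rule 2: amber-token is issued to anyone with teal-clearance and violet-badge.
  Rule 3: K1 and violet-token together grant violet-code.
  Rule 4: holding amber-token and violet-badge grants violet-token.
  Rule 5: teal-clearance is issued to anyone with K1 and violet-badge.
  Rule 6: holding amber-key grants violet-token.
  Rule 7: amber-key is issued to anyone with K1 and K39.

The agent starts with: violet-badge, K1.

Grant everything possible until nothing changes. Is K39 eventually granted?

No

K39 would need amber-key, violet-code, and amber-token (Rule 1), but amber-key is never granted.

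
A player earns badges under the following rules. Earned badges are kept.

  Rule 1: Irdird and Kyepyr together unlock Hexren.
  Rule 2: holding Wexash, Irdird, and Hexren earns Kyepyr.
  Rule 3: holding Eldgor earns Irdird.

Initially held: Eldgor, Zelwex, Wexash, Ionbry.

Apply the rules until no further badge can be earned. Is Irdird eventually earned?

Yes

With Eldgor, Irdird is earned (Rule 3).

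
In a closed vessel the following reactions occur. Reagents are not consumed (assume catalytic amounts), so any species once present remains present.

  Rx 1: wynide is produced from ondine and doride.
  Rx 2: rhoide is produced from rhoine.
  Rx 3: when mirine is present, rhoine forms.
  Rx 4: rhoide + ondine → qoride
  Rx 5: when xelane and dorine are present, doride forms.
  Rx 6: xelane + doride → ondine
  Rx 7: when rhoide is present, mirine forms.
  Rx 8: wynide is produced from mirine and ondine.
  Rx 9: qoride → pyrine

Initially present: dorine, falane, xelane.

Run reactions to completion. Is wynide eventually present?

Yes

xelane and dorine present → doride forms (Rx 5).
xelane and doride present → ondine forms (Rx 6).
ondine and doride present → wynide forms (Rx 1).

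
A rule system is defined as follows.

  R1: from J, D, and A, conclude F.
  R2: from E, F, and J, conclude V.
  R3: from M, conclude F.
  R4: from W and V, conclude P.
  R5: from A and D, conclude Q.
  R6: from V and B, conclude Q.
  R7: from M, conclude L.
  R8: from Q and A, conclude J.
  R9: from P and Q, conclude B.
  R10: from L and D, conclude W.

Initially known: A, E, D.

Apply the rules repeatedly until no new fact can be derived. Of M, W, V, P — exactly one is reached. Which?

From A and D, R5 gives Q.
From Q and A, R8 gives J.
J, D, and A hold, so F follows (R1).
From E, F, and J, R2 gives V.
P would need W and V (R4), but W is never established. W would need L and D (R10), but L is never established. No rule produces M, and it is not given.

V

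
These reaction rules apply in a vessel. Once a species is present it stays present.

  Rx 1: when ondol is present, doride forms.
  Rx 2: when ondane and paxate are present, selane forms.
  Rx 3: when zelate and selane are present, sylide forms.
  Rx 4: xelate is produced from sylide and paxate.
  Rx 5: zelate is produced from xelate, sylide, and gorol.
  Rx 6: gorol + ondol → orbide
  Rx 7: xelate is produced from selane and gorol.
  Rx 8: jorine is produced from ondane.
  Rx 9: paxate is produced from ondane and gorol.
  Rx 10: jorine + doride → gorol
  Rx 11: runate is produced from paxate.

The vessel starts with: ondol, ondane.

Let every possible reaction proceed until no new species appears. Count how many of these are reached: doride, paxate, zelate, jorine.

ondol present → doride forms (Rx 1).
ondane present → jorine forms (Rx 8).
jorine and doride present → gorol forms (Rx 10).
ondane and gorol present → paxate forms (Rx 9).
doride: reached.
paxate: reached.
zelate would need xelate, sylide, and gorol (Rx 5), but sylide never forms.
jorine: reached.
Reached: doride, paxate, and jorine — 3 of the 4.

3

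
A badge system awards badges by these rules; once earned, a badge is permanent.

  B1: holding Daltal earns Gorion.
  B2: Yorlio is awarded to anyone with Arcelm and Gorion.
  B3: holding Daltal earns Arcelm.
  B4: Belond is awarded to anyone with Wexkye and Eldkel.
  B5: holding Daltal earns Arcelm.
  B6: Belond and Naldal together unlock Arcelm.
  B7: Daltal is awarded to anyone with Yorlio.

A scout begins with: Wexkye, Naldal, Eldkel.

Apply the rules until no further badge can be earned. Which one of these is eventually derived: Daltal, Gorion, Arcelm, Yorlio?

Arcelm

With Wexkye and Eldkel, Belond is earned (B4).
With Belond and Naldal, Arcelm is earned (B6).
Yorlio would need Arcelm and Gorion (B2), but Gorion is never earned. Daltal would need Yorlio (B7), but Yorlio is never earned. Gorion would need Daltal (B1), but Daltal is never earned.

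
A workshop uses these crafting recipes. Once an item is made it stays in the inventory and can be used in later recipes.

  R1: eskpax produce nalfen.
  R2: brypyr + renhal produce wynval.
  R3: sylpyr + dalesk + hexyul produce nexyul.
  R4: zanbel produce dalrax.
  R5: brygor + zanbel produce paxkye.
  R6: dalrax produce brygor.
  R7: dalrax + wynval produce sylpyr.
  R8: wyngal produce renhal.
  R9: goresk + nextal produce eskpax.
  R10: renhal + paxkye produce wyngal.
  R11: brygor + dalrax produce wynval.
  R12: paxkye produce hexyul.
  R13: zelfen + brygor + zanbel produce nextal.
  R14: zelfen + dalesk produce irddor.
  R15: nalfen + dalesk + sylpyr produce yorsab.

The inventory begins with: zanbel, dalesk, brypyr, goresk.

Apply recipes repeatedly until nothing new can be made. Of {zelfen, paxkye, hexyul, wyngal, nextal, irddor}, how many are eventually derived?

zanbel → dalrax (R4).
dalrax → brygor (R6).
brygor + zanbel → paxkye (R5).
paxkye → hexyul (R12).
No rule produces zelfen, and it is not given.
paxkye: reached.
hexyul: reached.
wyngal would need renhal and paxkye (R10), but renhal is never obtained.
nextal would need zelfen, brygor, and zanbel (R13), but zelfen is never obtained.
irddor would need zelfen and dalesk (R14), but zelfen is never obtained.
Reached: paxkye and hexyul — 2 of the 6.

2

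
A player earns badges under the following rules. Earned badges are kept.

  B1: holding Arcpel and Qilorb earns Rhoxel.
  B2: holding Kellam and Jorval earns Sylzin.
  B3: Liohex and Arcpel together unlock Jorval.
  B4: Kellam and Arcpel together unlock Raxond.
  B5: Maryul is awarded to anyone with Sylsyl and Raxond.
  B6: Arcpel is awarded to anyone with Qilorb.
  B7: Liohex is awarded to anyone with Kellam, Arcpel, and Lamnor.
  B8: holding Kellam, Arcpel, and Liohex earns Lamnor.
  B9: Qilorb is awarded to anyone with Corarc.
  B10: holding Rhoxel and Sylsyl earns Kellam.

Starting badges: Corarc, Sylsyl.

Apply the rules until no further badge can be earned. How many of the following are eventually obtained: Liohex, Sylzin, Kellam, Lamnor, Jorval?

1

With Corarc, Qilorb is earned (B9).
With Qilorb, Arcpel is earned (B6).
With Arcpel and Qilorb, Rhoxel is earned (B1).
With Rhoxel and Sylsyl, Kellam is earned (B10).
Liohex would need Kellam, Arcpel, and Lamnor (B7), but Lamnor is never earned.
Sylzin would need Kellam and Jorval (B2), but Jorval is never earned.
Kellam: reached.
Lamnor would need Kellam, Arcpel, and Liohex (B8), but Liohex is never earned.
Jorval would need Liohex and Arcpel (B3), but Liohex is never earned.
Reached: Kellam — 1 of the 5.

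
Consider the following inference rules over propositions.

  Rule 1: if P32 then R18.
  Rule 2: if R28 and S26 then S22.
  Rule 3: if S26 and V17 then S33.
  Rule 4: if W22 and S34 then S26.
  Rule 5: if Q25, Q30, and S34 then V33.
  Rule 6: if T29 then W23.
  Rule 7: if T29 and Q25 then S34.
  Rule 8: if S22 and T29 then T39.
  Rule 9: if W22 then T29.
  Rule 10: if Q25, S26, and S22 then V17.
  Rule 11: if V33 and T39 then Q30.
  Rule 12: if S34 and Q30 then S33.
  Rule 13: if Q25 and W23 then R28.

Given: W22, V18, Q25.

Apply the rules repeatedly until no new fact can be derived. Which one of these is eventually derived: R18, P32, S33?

W22 holds, so T29 follows (Rule 9).
From T29, Rule 6 gives W23.
From T29 and Q25, Rule 7 gives S34.
From Q25 and W23, Rule 13 gives R28.
From W22 and S34, Rule 4 gives S26.
From R28 and S26, Rule 2 gives S22.
Q25, S26, and S22 hold, so V17 follows (Rule 10).
S26 and V17 hold, so S33 follows (Rule 3).
No rule produces P32, and it is not given. R18 would need P32 (Rule 1), but P32 is never established.

S33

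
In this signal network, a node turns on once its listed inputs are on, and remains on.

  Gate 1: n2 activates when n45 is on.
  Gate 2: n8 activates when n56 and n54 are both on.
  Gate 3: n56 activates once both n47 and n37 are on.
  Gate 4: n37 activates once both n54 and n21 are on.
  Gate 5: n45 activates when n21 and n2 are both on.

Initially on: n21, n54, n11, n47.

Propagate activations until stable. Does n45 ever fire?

No

n45 would need n21 and n2 (Gate 5), but n2 never turns on.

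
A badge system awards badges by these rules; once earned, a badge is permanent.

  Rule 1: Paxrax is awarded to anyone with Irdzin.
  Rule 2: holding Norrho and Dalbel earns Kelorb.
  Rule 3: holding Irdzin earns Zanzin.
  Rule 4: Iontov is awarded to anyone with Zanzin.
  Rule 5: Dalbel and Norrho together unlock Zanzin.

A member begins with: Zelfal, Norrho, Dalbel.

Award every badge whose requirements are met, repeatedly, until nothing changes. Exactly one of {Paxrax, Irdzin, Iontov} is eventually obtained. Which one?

With Dalbel and Norrho, Zanzin is earned (Rule 5).
With Zanzin, Iontov is earned (Rule 4).
Paxrax would need Irdzin (Rule 1), but Irdzin is never earned. No rule produces Irdzin, and it is not given.

Iontov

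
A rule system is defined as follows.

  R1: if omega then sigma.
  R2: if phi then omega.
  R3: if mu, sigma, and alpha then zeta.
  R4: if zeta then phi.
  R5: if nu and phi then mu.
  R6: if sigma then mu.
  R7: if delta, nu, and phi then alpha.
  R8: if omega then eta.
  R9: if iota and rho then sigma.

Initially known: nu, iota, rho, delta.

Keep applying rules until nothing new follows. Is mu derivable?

iota and rho hold, so sigma follows (R9).
sigma holds, so mu follows (R6).

Yes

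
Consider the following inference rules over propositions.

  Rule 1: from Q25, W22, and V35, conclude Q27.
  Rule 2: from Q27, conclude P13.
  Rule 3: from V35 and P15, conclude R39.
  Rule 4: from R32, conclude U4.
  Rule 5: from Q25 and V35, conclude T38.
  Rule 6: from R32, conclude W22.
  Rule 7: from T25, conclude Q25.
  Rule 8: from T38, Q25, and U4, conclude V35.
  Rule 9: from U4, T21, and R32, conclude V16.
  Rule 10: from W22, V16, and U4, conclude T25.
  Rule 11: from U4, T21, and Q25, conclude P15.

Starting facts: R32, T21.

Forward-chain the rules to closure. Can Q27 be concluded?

Q27 would need Q25, W22, and V35 (Rule 1), but V35 is never established.

No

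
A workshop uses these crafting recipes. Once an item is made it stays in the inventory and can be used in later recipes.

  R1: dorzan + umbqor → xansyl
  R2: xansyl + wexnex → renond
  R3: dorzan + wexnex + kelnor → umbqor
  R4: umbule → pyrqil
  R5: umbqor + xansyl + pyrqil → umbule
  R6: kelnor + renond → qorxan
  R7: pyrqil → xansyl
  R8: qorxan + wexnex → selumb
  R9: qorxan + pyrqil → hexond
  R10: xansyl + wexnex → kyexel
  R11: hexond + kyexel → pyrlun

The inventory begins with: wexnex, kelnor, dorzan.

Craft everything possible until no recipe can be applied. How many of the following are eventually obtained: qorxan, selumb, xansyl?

3

dorzan + wexnex + kelnor → umbqor (R3).
Using R1, dorzan and umbqor make xansyl.
xansyl + wexnex → renond (R2).
Using R6, kelnor and renond make qorxan.
qorxan + wexnex → selumb (R8).
qorxan: reached.
selumb: reached.
xansyl: reached.
All 3 are reached.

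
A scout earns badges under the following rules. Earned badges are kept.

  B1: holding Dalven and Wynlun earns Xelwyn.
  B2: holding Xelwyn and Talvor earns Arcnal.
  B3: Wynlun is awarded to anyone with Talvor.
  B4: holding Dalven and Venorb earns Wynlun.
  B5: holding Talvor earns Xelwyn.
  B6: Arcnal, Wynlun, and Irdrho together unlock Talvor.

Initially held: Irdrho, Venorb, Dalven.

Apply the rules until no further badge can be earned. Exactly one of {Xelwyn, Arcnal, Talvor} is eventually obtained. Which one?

Xelwyn

With Dalven and Venorb, Wynlun is earned (B4).
With Dalven and Wynlun, Xelwyn is earned (B1).
Arcnal would need Xelwyn and Talvor (B2), but Talvor is never earned. Talvor would need Arcnal, Wynlun, and Irdrho (B6), but Arcnal is never earned.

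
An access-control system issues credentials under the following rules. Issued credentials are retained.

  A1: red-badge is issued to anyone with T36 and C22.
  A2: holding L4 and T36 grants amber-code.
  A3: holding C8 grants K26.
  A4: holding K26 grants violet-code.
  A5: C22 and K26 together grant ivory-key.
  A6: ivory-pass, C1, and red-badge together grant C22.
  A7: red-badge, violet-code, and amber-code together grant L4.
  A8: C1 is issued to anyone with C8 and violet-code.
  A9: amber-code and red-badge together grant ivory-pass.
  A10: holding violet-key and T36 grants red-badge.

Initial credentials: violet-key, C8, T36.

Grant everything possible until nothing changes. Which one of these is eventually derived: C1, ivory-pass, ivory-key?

Holding C8 grants K26 (A3).
Holding K26 grants violet-code (A4).
Holding C8 and violet-code grants C1 (A8).
ivory-pass would need amber-code and red-badge (A9), but amber-code is never granted. ivory-key would need C22 and K26 (A5), but C22 is never granted.

C1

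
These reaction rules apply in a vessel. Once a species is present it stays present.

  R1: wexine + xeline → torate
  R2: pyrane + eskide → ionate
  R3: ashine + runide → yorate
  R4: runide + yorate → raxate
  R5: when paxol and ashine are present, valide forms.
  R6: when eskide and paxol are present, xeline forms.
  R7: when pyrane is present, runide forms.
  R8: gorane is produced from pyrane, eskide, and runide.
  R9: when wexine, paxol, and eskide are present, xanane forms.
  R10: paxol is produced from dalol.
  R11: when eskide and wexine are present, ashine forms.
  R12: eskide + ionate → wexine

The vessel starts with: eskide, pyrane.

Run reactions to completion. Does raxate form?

pyrane and eskide present → ionate forms (R2).
pyrane present → runide forms (R7).
eskide and ionate present → wexine forms (R12).
eskide and wexine present → ashine forms (R11).
ashine and runide present → yorate forms (R3).
runide and yorate present → raxate forms (R4).

Yes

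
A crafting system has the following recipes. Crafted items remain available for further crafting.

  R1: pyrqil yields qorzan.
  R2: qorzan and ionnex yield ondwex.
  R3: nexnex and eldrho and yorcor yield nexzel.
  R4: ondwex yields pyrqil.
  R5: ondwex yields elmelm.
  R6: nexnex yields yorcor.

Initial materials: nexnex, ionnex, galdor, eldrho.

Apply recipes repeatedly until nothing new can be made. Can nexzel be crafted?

Using R6, nexnex makes yorcor.
Using R3, nexnex, eldrho, and yorcor make nexzel.

Yes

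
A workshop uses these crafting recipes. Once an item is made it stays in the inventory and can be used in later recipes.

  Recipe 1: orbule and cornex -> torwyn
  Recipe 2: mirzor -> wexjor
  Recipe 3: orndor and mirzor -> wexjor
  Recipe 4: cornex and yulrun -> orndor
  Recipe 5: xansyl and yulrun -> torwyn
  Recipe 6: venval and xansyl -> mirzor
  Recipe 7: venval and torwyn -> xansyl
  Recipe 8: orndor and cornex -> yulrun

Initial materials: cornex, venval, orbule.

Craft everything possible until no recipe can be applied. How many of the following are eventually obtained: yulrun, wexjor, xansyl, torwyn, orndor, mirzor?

4

orbule and cornex -> torwyn (Recipe 1).
Using Recipe 7, venval and torwyn make xansyl.
venval and xansyl -> mirzor (Recipe 6).
mirzor -> wexjor (Recipe 2).
yulrun would need orndor and cornex (Recipe 8), but orndor is never obtained.
wexjor: reached.
xansyl: reached.
torwyn: reached.
orndor would need cornex and yulrun (Recipe 4), but yulrun is never obtained.
mirzor: reached.
Reached: wexjor, xansyl, torwyn, and mirzor — 4 of the 6.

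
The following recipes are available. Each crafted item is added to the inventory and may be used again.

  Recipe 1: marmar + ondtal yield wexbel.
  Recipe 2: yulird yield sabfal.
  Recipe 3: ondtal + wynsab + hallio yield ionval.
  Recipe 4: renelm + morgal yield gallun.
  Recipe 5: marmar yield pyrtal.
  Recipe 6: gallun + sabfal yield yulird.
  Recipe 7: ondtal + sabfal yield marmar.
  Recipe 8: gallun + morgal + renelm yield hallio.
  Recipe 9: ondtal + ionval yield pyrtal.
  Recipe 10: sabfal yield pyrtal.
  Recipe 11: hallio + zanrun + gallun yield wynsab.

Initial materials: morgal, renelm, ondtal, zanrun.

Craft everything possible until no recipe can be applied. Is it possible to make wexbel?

wexbel would need marmar and ondtal (Recipe 1), but marmar is never obtained.

No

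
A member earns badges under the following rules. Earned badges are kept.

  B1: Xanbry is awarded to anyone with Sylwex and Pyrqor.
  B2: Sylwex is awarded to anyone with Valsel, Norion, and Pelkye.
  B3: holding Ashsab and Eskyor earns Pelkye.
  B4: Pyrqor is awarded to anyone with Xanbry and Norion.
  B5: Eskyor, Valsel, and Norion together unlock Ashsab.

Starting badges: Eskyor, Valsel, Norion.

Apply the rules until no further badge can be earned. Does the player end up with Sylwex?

With Eskyor, Valsel, and Norion, Ashsab is earned (B5).
With Ashsab and Eskyor, Pelkye is earned (B3).
With Valsel, Norion, and Pelkye, Sylwex is earned (B2).

Yes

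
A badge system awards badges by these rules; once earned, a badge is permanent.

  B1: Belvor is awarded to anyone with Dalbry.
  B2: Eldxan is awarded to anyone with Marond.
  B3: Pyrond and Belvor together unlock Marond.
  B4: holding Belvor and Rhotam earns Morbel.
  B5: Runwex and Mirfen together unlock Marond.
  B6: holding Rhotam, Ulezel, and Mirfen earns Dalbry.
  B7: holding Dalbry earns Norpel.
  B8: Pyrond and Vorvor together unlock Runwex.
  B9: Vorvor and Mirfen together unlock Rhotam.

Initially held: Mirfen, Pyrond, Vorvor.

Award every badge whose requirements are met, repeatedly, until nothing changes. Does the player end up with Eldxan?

Yes

With Pyrond and Vorvor, Runwex is earned (B8).
With Runwex and Mirfen, Marond is earned (B5).
With Marond, Eldxan is earned (B2).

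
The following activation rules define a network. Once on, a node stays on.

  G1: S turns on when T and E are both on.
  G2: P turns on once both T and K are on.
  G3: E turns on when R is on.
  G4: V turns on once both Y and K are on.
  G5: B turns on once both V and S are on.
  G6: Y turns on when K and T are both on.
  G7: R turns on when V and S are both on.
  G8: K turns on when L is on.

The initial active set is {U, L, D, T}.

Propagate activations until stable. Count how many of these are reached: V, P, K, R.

3

L is on, so K turns on (G8).
G6: K and T on → Y on.
T and K are on, so P turns on (G2).
G4: Y and K on → V on.
V: reached.
P: reached.
K: reached.
R would need V and S (G7), but S never turns on.
Reached: V, P, and K — 3 of the 4.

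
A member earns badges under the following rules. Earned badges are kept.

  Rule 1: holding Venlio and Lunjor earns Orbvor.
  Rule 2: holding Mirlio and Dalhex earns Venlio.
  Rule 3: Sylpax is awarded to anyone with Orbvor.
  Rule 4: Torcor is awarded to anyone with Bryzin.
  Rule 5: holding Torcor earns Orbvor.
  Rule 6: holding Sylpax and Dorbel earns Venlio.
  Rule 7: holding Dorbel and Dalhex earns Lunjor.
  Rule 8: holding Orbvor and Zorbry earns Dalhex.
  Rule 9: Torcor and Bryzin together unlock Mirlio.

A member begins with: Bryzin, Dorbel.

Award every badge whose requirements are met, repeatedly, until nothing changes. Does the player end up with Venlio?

Yes

With Bryzin, Torcor is earned (Rule 4).
With Torcor, Orbvor is earned (Rule 5).
With Orbvor, Sylpax is earned (Rule 3).
With Sylpax and Dorbel, Venlio is earned (Rule 6).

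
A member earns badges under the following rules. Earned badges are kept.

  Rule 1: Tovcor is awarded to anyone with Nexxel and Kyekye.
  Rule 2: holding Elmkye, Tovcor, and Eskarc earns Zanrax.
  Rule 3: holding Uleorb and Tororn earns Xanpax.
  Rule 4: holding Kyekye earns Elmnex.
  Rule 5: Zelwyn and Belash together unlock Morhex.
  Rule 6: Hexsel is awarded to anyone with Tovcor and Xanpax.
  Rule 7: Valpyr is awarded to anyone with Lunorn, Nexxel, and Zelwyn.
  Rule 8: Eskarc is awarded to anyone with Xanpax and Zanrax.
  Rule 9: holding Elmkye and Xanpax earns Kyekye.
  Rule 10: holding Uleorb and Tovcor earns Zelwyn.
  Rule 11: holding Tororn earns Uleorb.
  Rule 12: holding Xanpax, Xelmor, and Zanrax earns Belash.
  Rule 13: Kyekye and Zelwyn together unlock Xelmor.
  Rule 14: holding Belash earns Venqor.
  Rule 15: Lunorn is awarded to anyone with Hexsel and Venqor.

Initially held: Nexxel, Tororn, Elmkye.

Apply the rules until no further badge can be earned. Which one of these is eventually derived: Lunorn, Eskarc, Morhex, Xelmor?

Xelmor

With Tororn, Uleorb is earned (Rule 11).
With Uleorb and Tororn, Xanpax is earned (Rule 3).
With Elmkye and Xanpax, Kyekye is earned (Rule 9).
With Nexxel and Kyekye, Tovcor is earned (Rule 1).
With Uleorb and Tovcor, Zelwyn is earned (Rule 10).
With Kyekye and Zelwyn, Xelmor is earned (Rule 13).
Morhex would need Zelwyn and Belash (Rule 5), but Belash is never earned. Eskarc would need Xanpax and Zanrax (Rule 8), but Zanrax is never earned. Lunorn would need Hexsel and Venqor (Rule 15), but Venqor is never earned.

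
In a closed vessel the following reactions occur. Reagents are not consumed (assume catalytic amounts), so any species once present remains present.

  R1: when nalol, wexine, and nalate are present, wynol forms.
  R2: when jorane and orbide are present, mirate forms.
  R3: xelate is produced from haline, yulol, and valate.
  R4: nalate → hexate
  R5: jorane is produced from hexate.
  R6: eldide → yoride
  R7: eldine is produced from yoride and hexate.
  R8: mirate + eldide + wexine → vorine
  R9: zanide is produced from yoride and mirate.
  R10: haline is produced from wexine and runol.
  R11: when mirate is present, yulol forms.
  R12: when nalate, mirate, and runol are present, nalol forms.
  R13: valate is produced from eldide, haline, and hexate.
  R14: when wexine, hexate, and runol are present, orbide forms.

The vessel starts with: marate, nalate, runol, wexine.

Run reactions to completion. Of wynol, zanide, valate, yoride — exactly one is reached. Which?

wynol

nalate present → hexate forms (R4).
wexine, hexate, and runol present → orbide forms (R14).
hexate present → jorane forms (R5).
jorane and orbide present → mirate forms (R2).
nalate, mirate, and runol present → nalol forms (R12).
nalol, wexine, and nalate present → wynol forms (R1).
zanide would need yoride and mirate (R9), but yoride never forms. yoride would need eldide (R6), but eldide never forms. valate would need eldide, haline, and hexate (R13), but eldide never forms.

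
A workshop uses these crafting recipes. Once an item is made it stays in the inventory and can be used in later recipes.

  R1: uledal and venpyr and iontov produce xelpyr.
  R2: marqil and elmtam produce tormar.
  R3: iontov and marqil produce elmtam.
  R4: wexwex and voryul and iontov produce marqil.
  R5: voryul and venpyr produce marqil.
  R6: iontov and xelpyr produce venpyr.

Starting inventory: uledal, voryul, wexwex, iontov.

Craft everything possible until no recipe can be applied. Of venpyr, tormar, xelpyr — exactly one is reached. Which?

Using R4, wexwex, voryul, and iontov make marqil.
Using R3, iontov and marqil make elmtam.
Using R2, marqil and elmtam make tormar.
xelpyr would need uledal, venpyr, and iontov (R1), but venpyr is never obtained. venpyr would need iontov and xelpyr (R6), but xelpyr is never obtained.

tormar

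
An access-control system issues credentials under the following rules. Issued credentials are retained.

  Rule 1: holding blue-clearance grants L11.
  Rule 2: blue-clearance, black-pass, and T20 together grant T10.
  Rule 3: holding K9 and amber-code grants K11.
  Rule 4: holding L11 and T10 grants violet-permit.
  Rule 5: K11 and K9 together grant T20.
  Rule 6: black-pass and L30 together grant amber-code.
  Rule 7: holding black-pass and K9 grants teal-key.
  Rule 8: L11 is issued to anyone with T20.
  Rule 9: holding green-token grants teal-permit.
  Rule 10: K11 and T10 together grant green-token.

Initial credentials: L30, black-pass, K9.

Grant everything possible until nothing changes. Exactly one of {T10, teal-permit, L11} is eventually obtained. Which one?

L11

Holding black-pass and L30 grants amber-code (Rule 6).
Holding K9 and amber-code grants K11 (Rule 3).
Holding K11 and K9 grants T20 (Rule 5).
Holding T20 grants L11 (Rule 8).
teal-permit would need green-token (Rule 9), but green-token is never granted. T10 would need blue-clearance, black-pass, and T20 (Rule 2), but blue-clearance is never granted.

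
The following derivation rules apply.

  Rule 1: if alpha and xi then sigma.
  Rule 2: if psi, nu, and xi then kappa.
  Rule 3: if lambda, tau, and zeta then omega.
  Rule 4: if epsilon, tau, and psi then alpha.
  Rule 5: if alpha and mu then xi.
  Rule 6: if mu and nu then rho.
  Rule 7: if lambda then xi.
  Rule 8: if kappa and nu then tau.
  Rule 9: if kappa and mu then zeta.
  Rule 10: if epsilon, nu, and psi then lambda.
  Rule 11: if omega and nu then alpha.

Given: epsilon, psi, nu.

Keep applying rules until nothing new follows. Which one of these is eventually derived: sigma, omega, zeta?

epsilon, nu, and psi hold, so lambda follows (Rule 10).
lambda holds, so xi follows (Rule 7).
From psi, nu, and xi, Rule 2 gives kappa.
From kappa and nu, Rule 8 gives tau.
From epsilon, tau, and psi, Rule 4 gives alpha.
From alpha and xi, Rule 1 gives sigma.
omega would need lambda, tau, and zeta (Rule 3), but zeta is never established. zeta would need kappa and mu (Rule 9), but mu is never established.

sigma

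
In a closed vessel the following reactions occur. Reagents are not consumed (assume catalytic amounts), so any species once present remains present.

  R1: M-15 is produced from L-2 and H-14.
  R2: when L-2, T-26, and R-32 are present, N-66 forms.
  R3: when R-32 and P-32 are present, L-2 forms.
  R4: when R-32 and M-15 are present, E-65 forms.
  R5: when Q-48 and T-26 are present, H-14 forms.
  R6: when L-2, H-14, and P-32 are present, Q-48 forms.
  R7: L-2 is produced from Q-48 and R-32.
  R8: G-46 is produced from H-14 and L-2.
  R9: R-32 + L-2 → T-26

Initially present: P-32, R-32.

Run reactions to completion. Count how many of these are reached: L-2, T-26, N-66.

R-32 and P-32 present → L-2 forms (R3).
R-32 and L-2 present → T-26 forms (R9).
L-2, T-26, and R-32 present → N-66 forms (R2).
L-2: reached.
T-26: reached.
N-66: reached.
All 3 are reached.

3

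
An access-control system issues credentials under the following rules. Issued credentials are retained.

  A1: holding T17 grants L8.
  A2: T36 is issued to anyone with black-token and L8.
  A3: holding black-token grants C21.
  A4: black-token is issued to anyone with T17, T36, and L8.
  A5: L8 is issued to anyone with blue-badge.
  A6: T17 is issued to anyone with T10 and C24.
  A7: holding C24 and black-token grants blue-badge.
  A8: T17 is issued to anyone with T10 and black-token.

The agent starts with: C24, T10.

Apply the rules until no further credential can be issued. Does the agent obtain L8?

Holding T10 and C24 grants T17 (A6).
Holding T17 grants L8 (A1).

Yes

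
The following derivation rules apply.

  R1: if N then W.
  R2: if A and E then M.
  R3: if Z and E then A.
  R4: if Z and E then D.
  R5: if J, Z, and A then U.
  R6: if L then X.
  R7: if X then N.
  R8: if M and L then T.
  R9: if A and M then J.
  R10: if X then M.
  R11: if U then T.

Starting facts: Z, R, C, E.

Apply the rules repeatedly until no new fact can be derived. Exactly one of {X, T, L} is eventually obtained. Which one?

T

Z and E hold, so A follows (R3).
From A and E, R2 gives M.
A and M hold, so J follows (R9).
From J, Z, and A, R5 gives U.
From U, R11 gives T.
No rule produces L, and it is not given. X would need L (R6), but L is never established.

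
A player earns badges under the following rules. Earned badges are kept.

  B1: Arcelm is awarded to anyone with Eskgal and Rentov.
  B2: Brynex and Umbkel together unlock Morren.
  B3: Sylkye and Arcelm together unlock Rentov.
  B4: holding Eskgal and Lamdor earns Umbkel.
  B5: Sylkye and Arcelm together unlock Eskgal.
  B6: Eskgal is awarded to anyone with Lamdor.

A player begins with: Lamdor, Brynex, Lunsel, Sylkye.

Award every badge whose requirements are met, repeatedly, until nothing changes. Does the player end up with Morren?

Yes

With Lamdor, Eskgal is earned (B6).
With Eskgal and Lamdor, Umbkel is earned (B4).
With Brynex and Umbkel, Morren is earned (B2).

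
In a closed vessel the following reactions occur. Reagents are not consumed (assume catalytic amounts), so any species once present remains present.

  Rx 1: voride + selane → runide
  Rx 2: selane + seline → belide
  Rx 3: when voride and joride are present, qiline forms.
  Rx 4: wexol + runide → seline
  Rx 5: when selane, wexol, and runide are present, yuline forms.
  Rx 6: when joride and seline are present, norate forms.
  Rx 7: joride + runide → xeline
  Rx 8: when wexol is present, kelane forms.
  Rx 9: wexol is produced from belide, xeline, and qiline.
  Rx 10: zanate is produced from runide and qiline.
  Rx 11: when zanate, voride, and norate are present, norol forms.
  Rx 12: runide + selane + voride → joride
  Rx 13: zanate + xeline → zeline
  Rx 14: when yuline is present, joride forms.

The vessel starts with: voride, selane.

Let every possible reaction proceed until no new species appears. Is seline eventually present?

No

seline would need wexol and runide (Rx 4), but wexol never forms.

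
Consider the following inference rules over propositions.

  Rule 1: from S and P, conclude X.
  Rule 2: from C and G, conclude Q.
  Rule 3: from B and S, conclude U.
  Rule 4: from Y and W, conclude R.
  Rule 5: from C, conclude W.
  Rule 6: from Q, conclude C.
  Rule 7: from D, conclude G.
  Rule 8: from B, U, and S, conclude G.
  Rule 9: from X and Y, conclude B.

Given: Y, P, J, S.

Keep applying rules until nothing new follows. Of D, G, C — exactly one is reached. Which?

G

From S and P, Rule 1 gives X.
From X and Y, Rule 9 gives B.
B and S hold, so U follows (Rule 3).
From B, U, and S, Rule 8 gives G.
C would need Q (Rule 6), but Q is never established. No rule produces D, and it is not given.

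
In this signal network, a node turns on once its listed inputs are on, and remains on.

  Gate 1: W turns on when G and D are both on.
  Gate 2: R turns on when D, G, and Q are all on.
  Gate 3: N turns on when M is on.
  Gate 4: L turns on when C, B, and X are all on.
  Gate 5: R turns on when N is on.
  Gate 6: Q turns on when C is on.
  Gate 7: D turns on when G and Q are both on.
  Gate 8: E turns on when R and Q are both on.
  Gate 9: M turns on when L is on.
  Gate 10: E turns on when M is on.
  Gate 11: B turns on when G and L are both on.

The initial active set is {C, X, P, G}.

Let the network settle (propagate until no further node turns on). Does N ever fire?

No

N would need M (Gate 3), but M never turns on.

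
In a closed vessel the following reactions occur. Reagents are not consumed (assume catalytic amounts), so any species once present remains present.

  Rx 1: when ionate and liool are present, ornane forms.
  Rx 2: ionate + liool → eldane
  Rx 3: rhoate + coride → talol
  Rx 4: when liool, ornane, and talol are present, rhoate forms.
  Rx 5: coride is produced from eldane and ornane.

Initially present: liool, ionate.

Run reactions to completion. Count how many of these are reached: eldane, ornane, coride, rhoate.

3

ionate and liool present → eldane forms (Rx 2).
ionate and liool present → ornane forms (Rx 1).
eldane and ornane present → coride forms (Rx 5).
eldane: reached.
ornane: reached.
coride: reached.
rhoate would need liool, ornane, and talol (Rx 4), but talol never forms.
Reached: eldane, ornane, and coride — 3 of the 4.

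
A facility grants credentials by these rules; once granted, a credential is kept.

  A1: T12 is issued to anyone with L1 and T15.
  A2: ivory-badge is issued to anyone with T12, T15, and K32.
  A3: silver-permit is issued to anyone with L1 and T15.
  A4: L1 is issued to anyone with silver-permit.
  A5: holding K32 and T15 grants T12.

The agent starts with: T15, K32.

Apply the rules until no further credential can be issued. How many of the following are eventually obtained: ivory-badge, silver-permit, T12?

2

Holding K32 and T15 grants T12 (A5).
Holding T12, T15, and K32 grants ivory-badge (A2).
ivory-badge: reached.
silver-permit would need L1 and T15 (A3), but L1 is never granted.
T12: reached.
Reached: ivory-badge and T12 — 2 of the 3.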